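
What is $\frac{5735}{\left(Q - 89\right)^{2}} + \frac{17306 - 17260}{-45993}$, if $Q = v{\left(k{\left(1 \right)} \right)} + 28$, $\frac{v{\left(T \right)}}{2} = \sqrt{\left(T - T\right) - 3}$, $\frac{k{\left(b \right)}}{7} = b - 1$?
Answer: $\frac{- 11224 \sqrt{3} + 263599241 i}{45993 \left(244 \sqrt{3} + 3709 i\right)} \approx 1.5254 + 0.17393 i$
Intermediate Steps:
$k{\left(b \right)} = -7 + 7 b$ ($k{\left(b \right)} = 7 \left(b - 1\right) = 7 \left(-1 + b\right) = -7 + 7 b$)
$v{\left(T \right)} = 2 i \sqrt{3}$ ($v{\left(T \right)} = 2 \sqrt{\left(T - T\right) - 3} = 2 \sqrt{0 - 3} = 2 \sqrt{-3} = 2 i \sqrt{3}$)
$Q = 28 + 2 i \sqrt{3}$ ($Q = 2 i \sqrt{3} + 28 = 28 + 2 i \sqrt{3} \approx 28.0 + 3.4641 i$)
$\frac{5735}{\left(Q - 89\right)^{2}} + \frac{17306 - 17260}{-45993} = \frac{5735}{\left(\left(28 + 2 i \sqrt{3}\right) - 89\right)^{2}} + \frac{17306 - 17260}{-45993} = \frac{5735}{\left(-61 + 2 i \sqrt{3}\right)^{2}} + \left(17306 - 17260\right) \left(- \frac{1}{45993}\right) = \frac{5735}{\left(-61 + 2 i \sqrt{3}\right)^{2}} + 46 \left(- \frac{1}{45993}\right) = \frac{5735}{\left(-61 + 2 i \sqrt{3}\right)^{2}} - \frac{46}{45993} = - \frac{46}{45993} + \frac{5735}{\left(-61 + 2 i \sqrt{3}\right)^{2}}$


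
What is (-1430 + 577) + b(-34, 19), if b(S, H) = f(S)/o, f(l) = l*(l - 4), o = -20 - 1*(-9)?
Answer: -10675/11 ≈ -970.45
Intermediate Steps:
o = -11 (o = -20 + 9 = -11)
f(l) = l*(-4 + l)
b(S, H) = -S*(-4 + S)/11 (b(S, H) = (S*(-4 + S))/(-11) = (S*(-4 + S))*(-1/11) = -S*(-4 + S)/11)
(-1430 + 577) + b(-34, 19) = (-1430 + 577) + (1/11)*(-34)*(4 - 1*(-34)) = -853 + (1/11)*(-34)*(4 + 34) = -853 + (1/11)*(-34)*38 = -853 - 1292/11 = -10675/11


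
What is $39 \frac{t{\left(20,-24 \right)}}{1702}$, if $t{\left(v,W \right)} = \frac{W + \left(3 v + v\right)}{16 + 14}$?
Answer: $\frac{182}{4255} \approx 0.042773$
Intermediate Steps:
$t{\left(v,W \right)} = \frac{W}{30} + \frac{2 v}{15}$ ($t{\left(v,W \right)} = \frac{W + 4 v}{30} = \left(W + 4 v\right) \frac{1}{30} = \frac{W}{30} + \frac{2 v}{15}$)
$39 \frac{t{\left(20,-24 \right)}}{1702} = 39 \frac{\frac{1}{30} \left(-24\right) + \frac{2}{15} \cdot 20}{1702} = 39 \left(- \frac{4}{5} + \frac{8}{3}\right) \frac{1}{1702} = 39 \cdot \frac{28}{15} \cdot \frac{1}{1702} = 39 \cdot \frac{14}{12765} = \frac{182}{4255}$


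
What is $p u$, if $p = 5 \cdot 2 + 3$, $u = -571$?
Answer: $-7423$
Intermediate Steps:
$p = 13$ ($p = 10 + 3 = 13$)
$p u = 13 \left(-571\right) = -7423$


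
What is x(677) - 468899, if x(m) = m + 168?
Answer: -468054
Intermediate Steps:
x(m) = 168 + m
x(677) - 468899 = (168 + 677) - 468899 = 845 - 468899 = -468054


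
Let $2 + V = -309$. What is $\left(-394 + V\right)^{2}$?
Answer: $497025$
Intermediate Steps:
$V = -311$ ($V = -2 - 309 = -311$)
$\left(-394 + V\right)^{2} = \left(-394 - 311\right)^{2} = \left(-705\right)^{2} = 497025$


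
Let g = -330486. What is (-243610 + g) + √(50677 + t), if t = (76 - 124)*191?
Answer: -574096 + √41509 ≈ -5.7389e+5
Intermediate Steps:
t = -9168 (t = -48*191 = -9168)
(-243610 + g) + √(50677 + t) = (-243610 - 330486) + √(50677 - 9168) = -574096 + √41509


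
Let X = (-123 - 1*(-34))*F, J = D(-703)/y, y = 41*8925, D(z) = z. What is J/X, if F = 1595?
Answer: 703/51944883375 ≈ 1.3534e-8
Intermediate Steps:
y = 365925
J = -703/365925 ≈ -0.0019212
X = -141955 (X = (-123 - 1*(-34))*1595 = (-123 + 34)*1595 = -89*1595 = -141955)
J/X = -703/365925/(-141955) = -703/365925*(-1/141955) = 703/51944883375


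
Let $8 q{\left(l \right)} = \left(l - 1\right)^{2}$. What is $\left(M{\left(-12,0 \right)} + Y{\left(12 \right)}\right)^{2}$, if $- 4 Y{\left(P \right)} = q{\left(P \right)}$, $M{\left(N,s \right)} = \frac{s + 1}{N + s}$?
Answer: $\frac{137641}{9216} \approx 14.935$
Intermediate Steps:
$q{\left(l \right)} = \frac{\left(-1 + l\right)^{2}}{8}$ ($q{\left(l \right)} = \frac{\left(l - 1\right)^{2}}{8} = \frac{\left(-1 + l\right)^{2}}{8}$)
$M{\left(N,s \right)} = \frac{1 + s}{N + s}$
$Y{\left(P \right)} = - \frac{\left(-1 + P\right)^{2}}{32}$ ($Y{\left(P \right)} = - \frac{\frac{1}{8} \left(-1 + P\right)^{2}}{4} = - \frac{\left(-1 + P\right)^{2}}{32}$)
$\left(M{\left(-12,0 \right)} + Y{\left(12 \right)}\right)^{2} = \left(\frac{1 + 0}{-12 + 0} - \frac{\left(-1 + 12\right)^{2}}{32}\right)^{2} = \left(\frac{1}{-12} \cdot 1 - \frac{11^{2}}{32}\right)^{2} = \left(\left(- \frac{1}{12}\right) 1 - \frac{121}{32}\right)^{2} = \left(- \frac{1}{12} - \frac{121}{32}\right)^{2} = \left(- \frac{371}{96}\right)^{2} = \frac{137641}{9216}$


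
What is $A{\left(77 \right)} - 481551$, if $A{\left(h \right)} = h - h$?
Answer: $-481551$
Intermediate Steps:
$A{\left(h \right)} = 0$
$A{\left(77 \right)} - 481551 = 0 - 481551 = -481551$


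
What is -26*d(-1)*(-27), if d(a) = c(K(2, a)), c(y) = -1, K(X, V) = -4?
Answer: -702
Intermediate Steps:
d(a) = -1
-26*d(-1)*(-27) = -26*(-1)*(-27) = 26*(-27) = -702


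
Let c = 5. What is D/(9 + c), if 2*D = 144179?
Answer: 20597/4 ≈ 5149.3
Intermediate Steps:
D = 144179/2 (D = (½)*144179 = 144179/2 ≈ 72090.)
D/(9 + c) = (144179/2)/(9 + 5) = (144179/2)/14 = (1/14)*(144179/2) = 20597/4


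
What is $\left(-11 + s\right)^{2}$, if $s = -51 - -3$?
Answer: $3481$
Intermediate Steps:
$s = -48$ ($s = -51 + 3 = -48$)
$\left(-11 + s\right)^{2} = \left(-11 - 48\right)^{2} = \left(-59\right)^{2} = 3481$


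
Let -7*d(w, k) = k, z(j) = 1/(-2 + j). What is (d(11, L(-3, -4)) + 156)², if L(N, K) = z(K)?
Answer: 42941809/1764 ≈ 24343.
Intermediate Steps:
L(N, K) = 1/(-2 + K)
d(w, k) = -k/7
(d(11, L(-3, -4)) + 156)² = (-1/(7*(-2 - 4)) + 156)² = (-⅐/(-6) + 156)² = (-⅐*(-⅙) + 156)² = (1/42 + 156)² = (6553/42)² = 42941809/1764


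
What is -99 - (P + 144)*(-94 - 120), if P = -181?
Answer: -8017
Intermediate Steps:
-99 - (P + 144)*(-94 - 120) = -99 - (-181 + 144)*(-94 - 120) = -99 - (-37)*(-214) = -99 - 1*7918 = -99 - 7918 = -8017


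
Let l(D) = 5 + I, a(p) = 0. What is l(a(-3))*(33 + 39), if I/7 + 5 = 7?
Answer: 1368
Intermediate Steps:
I = 14 (I = -35 + 7*7 = -35 + 49 = 14)
l(D) = 19 (l(D) = 5 + 14 = 19)
l(a(-3))*(33 + 39) = 19*(33 + 39) = 19*72 = 1368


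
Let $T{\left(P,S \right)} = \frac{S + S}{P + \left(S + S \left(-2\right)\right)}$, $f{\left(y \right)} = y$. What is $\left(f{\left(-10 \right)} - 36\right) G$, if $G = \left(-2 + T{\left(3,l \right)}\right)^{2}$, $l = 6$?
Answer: $-1656$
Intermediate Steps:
$T{\left(P,S \right)} = \frac{2 S}{P - S}$ ($T{\left(P,S \right)} = \frac{2 S}{P + \left(S - 2 S\right)} = \frac{2 S}{P - S}$)
$G = 36$ ($G = \left(-2 + 2 \cdot 6 \frac{1}{3 - 6}\right)^{2} = \left(-2 + 2 \cdot 6 \frac{1}{-3}\right)^{2} = \left(-2 + 2 \cdot 6 \left(- \frac{1}{3}\right)\right)^{2} = \left(-2 - 4\right)^{2} = \left(-6\right)^{2} = 36$)
$\left(f{\left(-10 \right)} - 36\right) G = \left(-10 - 36\right) 36 = \left(-46\right) 36 = -1656$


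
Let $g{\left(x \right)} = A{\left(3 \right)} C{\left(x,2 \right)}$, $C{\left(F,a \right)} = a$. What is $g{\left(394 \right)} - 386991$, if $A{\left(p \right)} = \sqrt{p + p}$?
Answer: $-386991 + 2 \sqrt{6} \approx -3.8699 \cdot 10^{5}$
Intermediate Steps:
$A{\left(p \right)} = \sqrt{2} \sqrt{p}$ ($A{\left(p \right)} = \sqrt{2 p} = \sqrt{2} \sqrt{p}$)
$g{\left(x \right)} = 2 \sqrt{6}$ ($g{\left(x \right)} = \sqrt{2} \sqrt{3} \cdot 2 = \sqrt{6} \cdot 2 = 2 \sqrt{6}$)
$g{\left(394 \right)} - 386991 = 2 \sqrt{6} - 386991 = -386991 + 2 \sqrt{6}$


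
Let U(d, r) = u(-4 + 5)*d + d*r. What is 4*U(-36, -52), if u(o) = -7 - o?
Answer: 8640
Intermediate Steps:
U(d, r) = -8*d + d*r (U(d, r) = (-7 - (-4 + 5))*d + d*r = (-7 - 1*1)*d + d*r = (-7 - 1)*d + d*r = -8*d + d*r)
4*U(-36, -52) = 4*(-36*(-8 - 52)) = 4*(-36*(-60)) = 4*2160 = 8640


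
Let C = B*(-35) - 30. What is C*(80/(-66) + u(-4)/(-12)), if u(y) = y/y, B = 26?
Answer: 13395/11 ≈ 1217.7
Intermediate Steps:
u(y) = 1
C = -940 (C = 26*(-35) - 30 = -910 - 30 = -940)
C*(80/(-66) + u(-4)/(-12)) = -940*(80/(-66) + 1/(-12)) = -940*(80*(-1/66) + 1*(-1/12)) = -940*(-40/33 - 1/12) = -940*(-57/44) = 13395/11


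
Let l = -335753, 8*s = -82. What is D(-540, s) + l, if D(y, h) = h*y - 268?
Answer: -330486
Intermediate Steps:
s = -41/4 (s = (⅛)*(-82) = -41/4 ≈ -10.250)
D(y, h) = -268 + h*y
D(-540, s) + l = (-268 - 41/4*(-540)) - 335753 = (-268 + 5535) - 335753 = 5267 - 335753 = -330486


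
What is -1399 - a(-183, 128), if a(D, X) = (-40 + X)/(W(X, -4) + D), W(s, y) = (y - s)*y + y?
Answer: -43377/31 ≈ -1399.3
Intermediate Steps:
W(s, y) = y + y*(y - s) (W(s, y) = y*(y - s) + y = y + y*(y - s))
a(D, X) = (-40 + X)/(12 + D + 4*X) (a(D, X) = (-40 + X)/(-4*(1 - 4 - X) + D) = (-40 + X)/(-4*(-3 - X) + D) = (-40 + X)/((12 + 4*X) + D) = (-40 + X)/(12 + D + 4*X))
-1399 - a(-183, 128) = -1399 - (-40 + 128)/(12 - 183 + 4*128) = -1399 - 88/(12 - 183 + 512) = -1399 - 88/341 = -1399 - 1*8/31 = -1399 - 8/31 = -43377/31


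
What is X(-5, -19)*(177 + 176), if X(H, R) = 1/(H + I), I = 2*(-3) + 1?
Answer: -353/10 ≈ -35.300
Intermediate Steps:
I = -5 (I = -6 + 1 = -5)
X(H, R) = 1/(-5 + H) (X(H, R) = 1/(H - 5) = 1/(-5 + H))
X(-5, -19)*(177 + 176) = (177 + 176)/(-5 - 5) = 353/(-10) = -⅒*353 = -353/10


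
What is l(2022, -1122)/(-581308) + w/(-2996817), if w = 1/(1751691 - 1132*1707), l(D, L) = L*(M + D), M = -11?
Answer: 610706089353621185/157337999022225294 ≈ 3.8815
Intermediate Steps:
l(D, L) = L*(-11 + D)
w = -1/180633 (w = 1/(1751691 - 1932324) = 1/(-180633) = -1/180633 ≈ -5.5361e-6)
l(2022, -1122)/(-581308) + w/(-2996817) = -1122*(-11 + 2022)/(-581308) - 1/180633/(-2996817) = -1122*2011*(-1/581308) - 1/180633*(-1/2996817) = -2256342*(-1/581308) + 1/541324045161 = 1128171/290654 + 1/541324045161 = 610706089353621185/157337999022225294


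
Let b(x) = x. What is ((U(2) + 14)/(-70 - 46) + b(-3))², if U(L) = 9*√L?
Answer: 65603/6728 + 1629*√2/3364 ≈ 10.436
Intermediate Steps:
((U(2) + 14)/(-70 - 46) + b(-3))² = ((9*√2 + 14)/(-70 - 46) - 3)² = ((14 + 9*√2)/(-116) - 3)² = ((14 + 9*√2)*(-1/116) - 3)² = ((-7/58 - 9*√2/116) - 3)² = (-181/58 - 9*√2/116)²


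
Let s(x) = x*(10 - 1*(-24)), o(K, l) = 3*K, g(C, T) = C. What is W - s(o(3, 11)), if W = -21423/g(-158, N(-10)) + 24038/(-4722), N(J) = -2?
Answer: -65468927/373038 ≈ -175.50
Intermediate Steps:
W = 48680701/373038 (W = -21423/(-158) + 24038/(-4722) = -21423*(-1/158) + 24038*(-1/4722) = 21423/158 - 12019/2361 = 48680701/373038 ≈ 130.50)
s(x) = 34*x (s(x) = x*(10 + 24) = x*34 = 34*x)
W - s(o(3, 11)) = 48680701/373038 - 34*3*3 = 48680701/373038 - 34*9 = 48680701/373038 - 1*306 = 48680701/373038 - 306 = -65468927/373038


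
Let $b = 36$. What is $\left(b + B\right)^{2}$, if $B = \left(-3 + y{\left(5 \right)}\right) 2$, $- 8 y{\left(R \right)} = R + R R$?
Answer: $\frac{2025}{4} \approx 506.25$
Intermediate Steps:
$y{\left(R \right)} = - \frac{R}{8} - \frac{R^{2}}{8}$ ($y{\left(R \right)} = - \frac{R + R R}{8} = - \frac{R + R^{2}}{8} = - \frac{R}{8} - \frac{R^{2}}{8}$)
$B = - \frac{27}{2}$ ($B = \left(-3 - \frac{5 \left(1 + 5\right)}{8}\right) 2 = \left(-3 - \frac{5}{8} \cdot 6\right) 2 = \left(-3 - \frac{15}{4}\right) 2 = \left(- \frac{27}{4}\right) 2 = - \frac{27}{2} \approx -13.5$)
$\left(b + B\right)^{2} = \left(36 - \frac{27}{2}\right)^{2} = \left(\frac{45}{2}\right)^{2} = \frac{2025}{4}$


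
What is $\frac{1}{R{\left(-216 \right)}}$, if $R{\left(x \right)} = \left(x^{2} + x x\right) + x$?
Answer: $\frac{1}{93096} \approx 1.0742 \cdot 10^{-5}$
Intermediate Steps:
$R{\left(x \right)} = x + 2 x^{2}$ ($R{\left(x \right)} = \left(x^{2} + x^{2}\right) + x = 2 x^{2} + x = x + 2 x^{2}$)
$\frac{1}{R{\left(-216 \right)}} = \frac{1}{\left(-216\right) \left(1 + 2 \left(-216\right)\right)} = \frac{1}{\left(-216\right) \left(1 - 432\right)} = \frac{1}{\left(-216\right) \left(-431\right)} = \frac{1}{93096}$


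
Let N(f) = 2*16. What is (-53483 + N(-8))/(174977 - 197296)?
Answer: 53451/22319 ≈ 2.3949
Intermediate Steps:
N(f) = 32
(-53483 + N(-8))/(174977 - 197296) = (-53483 + 32)/(174977 - 197296) = -53451/(-22319) = -53451*(-1/22319) = 53451/22319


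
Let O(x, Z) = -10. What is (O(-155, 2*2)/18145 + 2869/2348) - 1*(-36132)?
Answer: 307887276649/8520892 ≈ 36133.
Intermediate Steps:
(O(-155, 2*2)/18145 + 2869/2348) - 1*(-36132) = (-10/18145 + 2869/2348) - 1*(-36132) = (-10*1/18145 + 2869*(1/2348)) + 36132 = (-2/3629 + 2869/2348) + 36132 = 10406905/8520892 + 36132 = 307887276649/8520892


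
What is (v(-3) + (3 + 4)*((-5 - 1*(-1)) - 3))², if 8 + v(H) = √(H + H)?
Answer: (57 - I*√6)² ≈ 3243.0 - 279.24*I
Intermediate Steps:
v(H) = -8 + √2*√H (v(H) = -8 + √(H + H) = -8 + √(2*H) = -8 + √2*√H)
(v(-3) + (3 + 4)*((-5 - 1*(-1)) - 3))² = ((-8 + √2*√(-3)) + (3 + 4)*((-5 - 1*(-1)) - 3))² = ((-8 + √2*(I*√3)) + 7*((-5 + 1) - 3))² = ((-8 + I*√6) + 7*(-4 - 3))² = ((-8 + I*√6) + 7*(-7))² = ((-8 + I*√6) - 49)² = (-57 + I*√6)²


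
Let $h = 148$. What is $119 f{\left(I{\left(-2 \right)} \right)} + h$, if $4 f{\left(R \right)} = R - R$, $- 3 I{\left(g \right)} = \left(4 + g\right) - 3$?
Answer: $148$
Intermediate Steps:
$I{\left(g \right)} = - \frac{1}{3} - \frac{g}{3}$ ($I{\left(g \right)} = - \frac{\left(4 + g\right) - 3}{3} = - \frac{1 + g}{3} = - \frac{1}{3} - \frac{g}{3}$)
$f{\left(R \right)} = 0$ ($f{\left(R \right)} = \frac{R - R}{4} = \frac{1}{4} \cdot 0 = 0$)
$119 f{\left(I{\left(-2 \right)} \right)} + h = 119 \cdot 0 + 148 = 0 + 148 = 148$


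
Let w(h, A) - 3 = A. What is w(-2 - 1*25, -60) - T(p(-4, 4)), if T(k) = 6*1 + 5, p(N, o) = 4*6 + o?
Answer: -68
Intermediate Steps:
p(N, o) = 24 + o
w(h, A) = 3 + A
T(k) = 11 (T(k) = 6 + 5 = 11)
w(-2 - 1*25, -60) - T(p(-4, 4)) = (3 - 60) - 1*11 = -57 - 11 = -68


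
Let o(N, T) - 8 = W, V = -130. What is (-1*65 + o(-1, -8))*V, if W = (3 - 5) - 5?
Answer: 8320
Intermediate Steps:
W = -7 (W = -2 - 5 = -7)
o(N, T) = 1 (o(N, T) = 8 - 7 = 1)
(-1*65 + o(-1, -8))*V = (-1*65 + 1)*(-130) = (-65 + 1)*(-130) = -64*(-130) = 8320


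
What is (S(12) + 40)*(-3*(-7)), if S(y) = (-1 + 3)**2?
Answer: 924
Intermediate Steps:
S(y) = 4 (S(y) = 2**2 = 4)
(S(12) + 40)*(-3*(-7)) = (4 + 40)*(-3*(-7)) = 44*21 = 924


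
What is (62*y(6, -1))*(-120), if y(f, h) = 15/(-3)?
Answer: 37200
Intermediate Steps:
y(f, h) = -5 (y(f, h) = 15*(-1/3) = -5)
(62*y(6, -1))*(-120) = (62*(-5))*(-120) = -310*(-120) = 37200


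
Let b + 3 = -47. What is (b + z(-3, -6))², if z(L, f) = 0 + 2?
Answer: 2304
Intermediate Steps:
b = -50 (b = -3 - 47 = -50)
z(L, f) = 2
(b + z(-3, -6))² = (-50 + 2)² = (-48)² = 2304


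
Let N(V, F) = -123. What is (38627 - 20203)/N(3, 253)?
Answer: -18424/123 ≈ -149.79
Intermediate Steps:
(38627 - 20203)/N(3, 253) = (38627 - 20203)/(-123) = 18424*(-1/123) = -18424/123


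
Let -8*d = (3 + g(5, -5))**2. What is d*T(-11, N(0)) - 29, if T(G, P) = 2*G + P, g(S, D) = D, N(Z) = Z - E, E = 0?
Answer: -18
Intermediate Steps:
N(Z) = Z (N(Z) = Z - 1*0 = Z + 0 = Z)
d = -1/2 (d = -(3 - 5)**2/8 = -1/8*(-2)**2 = -1/8*4 = -1/2 ≈ -0.50000)
T(G, P) = P + 2*G
d*T(-11, N(0)) - 29 = -(0 + 2*(-11))/2 - 29 = -(0 - 22)/2 - 29 = -1/2*(-22) - 29 = 11 - 29 = -18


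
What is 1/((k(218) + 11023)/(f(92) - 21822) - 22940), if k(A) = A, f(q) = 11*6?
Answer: -7252/166364627 ≈ -4.3591e-5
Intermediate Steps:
f(q) = 66
1/((k(218) + 11023)/(f(92) - 21822) - 22940) = 1/((218 + 11023)/(66 - 21822) - 22940) = 1/(11241/(-21756) - 22940) = 1/(11241*(-1/21756) - 22940) = 1/(-3747/7252 - 22940) = 1/(-166364627/7252) = -7252/166364627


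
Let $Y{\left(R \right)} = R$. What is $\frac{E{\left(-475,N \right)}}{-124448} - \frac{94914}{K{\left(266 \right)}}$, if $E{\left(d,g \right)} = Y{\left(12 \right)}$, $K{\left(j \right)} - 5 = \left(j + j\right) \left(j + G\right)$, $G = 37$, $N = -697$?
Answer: $- \frac{2953447971}{5015285512} \approx -0.58889$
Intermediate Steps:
$K{\left(j \right)} = 5 + 2 j \left(37 + j\right)$ ($K{\left(j \right)} = 5 + \left(j + j\right) \left(j + 37\right) = 5 + 2 j \left(37 + j\right)$)
$E{\left(d,g \right)} = 12$
$\frac{E{\left(-475,N \right)}}{-124448} - \frac{94914}{K{\left(266 \right)}} = \frac{12}{-124448} - \frac{94914}{5 + 2 \cdot 266^{2} + 74 \cdot 266} = 12 \left(- \frac{1}{124448}\right) - \frac{94914}{5 + 2 \cdot 70756 + 19684} = - \frac{3}{31112} - \frac{94914}{5 + 141512 + 19684} = - \frac{3}{31112} - \frac{94914}{161201} = - \frac{2953447971}{5015285512}$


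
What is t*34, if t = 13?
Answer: 442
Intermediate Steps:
t*34 = 13*34 = 442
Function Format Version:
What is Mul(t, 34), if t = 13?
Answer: 442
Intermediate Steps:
Mul(t, 34) = Mul(13, 34) = 442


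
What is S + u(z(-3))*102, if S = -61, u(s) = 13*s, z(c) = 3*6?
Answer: 23807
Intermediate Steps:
z(c) = 18
S + u(z(-3))*102 = -61 + (13*18)*102 = -61 + 234*102 = -61 + 23868 = 23807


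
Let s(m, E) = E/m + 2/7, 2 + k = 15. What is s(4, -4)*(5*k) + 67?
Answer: 144/7 ≈ 20.571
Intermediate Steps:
k = 13 (k = -2 + 15 = 13)
s(m, E) = 2/7 + E/m (s(m, E) = E/m + 2*(⅐) = E/m + 2/7 = 2/7 + E/m)
s(4, -4)*(5*k) + 67 = (2/7 - 4/4)*(5*13) + 67 = (2/7 - 4*¼)*65 + 67 = (2/7 - 1)*65 + 67 = -5/7*65 + 67 = -325/7 + 67 = 144/7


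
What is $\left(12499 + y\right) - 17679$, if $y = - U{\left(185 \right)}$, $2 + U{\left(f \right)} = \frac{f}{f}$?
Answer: $-5179$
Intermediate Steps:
$U{\left(f \right)} = -1$ ($U{\left(f \right)} = -2 + \frac{f}{f} = -2 + 1 = -1$)
$y = 1$ ($y = \left(-1\right) \left(-1\right) = 1$)
$\left(12499 + y\right) - 17679 = \left(12499 + 1\right) - 17679 = 12500 - 17679 = -5179$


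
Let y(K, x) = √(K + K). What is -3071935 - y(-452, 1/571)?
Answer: -3071935 - 2*I*√226 ≈ -3.0719e+6 - 30.067*I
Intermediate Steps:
y(K, x) = √2*√K (y(K, x) = √(2*K) = √2*√K)
-3071935 - y(-452, 1/571) = -3071935 - √2*√(-452) = -3071935 - √2*2*I*√113 = -3071935 - 2*I*√226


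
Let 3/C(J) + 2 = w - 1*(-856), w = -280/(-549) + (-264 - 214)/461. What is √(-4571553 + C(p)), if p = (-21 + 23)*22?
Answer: 5*I*√2132995876878582477462/108002332 ≈ 2138.1*I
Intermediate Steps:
p = 44 (p = 2*22 = 44)
w = -133342/253089 (w = -280*(-1/549) - 478*1/461 = 280/549 - 478/461 = -133342/253089 ≈ -0.52686)
C(J) = 759267/216004664 (C(J) = 3/(-2 + (-133342/253089 - 1*(-856))) = 3/(-2 + (-133342/253089 + 856)) = 3/(-2 + 216510842/253089) = 3/(216004664/253089) = 3*(253089/216004664) = 759267/216004664)
√(-4571553 + C(p)) = √(-4571553 + 759267/216004664) = √(-987476768963925/216004664) = 5*I*√2132995876878582477462/108002332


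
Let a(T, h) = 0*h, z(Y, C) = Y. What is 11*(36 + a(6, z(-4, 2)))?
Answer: 396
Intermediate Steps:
a(T, h) = 0
11*(36 + a(6, z(-4, 2))) = 11*(36 + 0) = 11*36 = 396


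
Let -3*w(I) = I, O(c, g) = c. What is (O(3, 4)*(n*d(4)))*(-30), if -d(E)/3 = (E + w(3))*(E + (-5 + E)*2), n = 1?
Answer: 1620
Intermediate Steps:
w(I) = -I/3
d(E) = -3*(-1 + E)*(-10 + 3*E) (d(E) = -3*(E - ⅓*3)*(E + (-5 + E)*2) = -3*(E - 1)*(E + (-10 + 2*E)) = -3*(-1 + E)*(-10 + 3*E))
(O(3, 4)*(n*d(4)))*(-30) = (3*(1*(-30 - 9*4² + 39*4)))*(-30) = (3*(1*(-30 - 9*16 + 156)))*(-30) = (3*(1*(-30 - 144 + 156)))*(-30) = (3*(1*(-18)))*(-30) = (3*(-18))*(-30) = -54*(-30) = 1620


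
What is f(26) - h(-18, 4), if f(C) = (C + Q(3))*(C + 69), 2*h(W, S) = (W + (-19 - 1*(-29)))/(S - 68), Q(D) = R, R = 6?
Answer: 48639/16 ≈ 3039.9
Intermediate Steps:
Q(D) = 6
h(W, S) = (10 + W)/(2*(-68 + S)) (h(W, S) = ((W + (-19 - 1*(-29)))/(S - 68))/2 = ((W + (-19 + 29))/(-68 + S))/2 = ((W + 10)/(-68 + S))/2 = ((10 + W)/(-68 + S))/2 = (10 + W)/(2*(-68 + S)))
f(C) = (6 + C)*(69 + C) (f(C) = (C + 6)*(C + 69) = (6 + C)*(69 + C))
f(26) - h(-18, 4) = (414 + 26² + 75*26) - (10 - 18)/(2*(-68 + 4)) = (414 + 676 + 1950) - (-8)/(2*(-64)) = 3040 - (-1)*(-8)/(2*64) = 3040 - 1*1/16 = 3040 - 1/16 = 48639/16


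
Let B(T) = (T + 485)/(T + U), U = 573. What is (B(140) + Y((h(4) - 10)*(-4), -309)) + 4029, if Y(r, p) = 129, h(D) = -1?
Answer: 2965279/713 ≈ 4158.9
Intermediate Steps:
B(T) = (485 + T)/(573 + T) (B(T) = (T + 485)/(T + 573) = (485 + T)/(573 + T))
(B(140) + Y((h(4) - 10)*(-4), -309)) + 4029 = ((485 + 140)/(573 + 140) + 129) + 4029 = (625/713 + 129) + 4029 = 92602/713 + 4029 = 2965279/713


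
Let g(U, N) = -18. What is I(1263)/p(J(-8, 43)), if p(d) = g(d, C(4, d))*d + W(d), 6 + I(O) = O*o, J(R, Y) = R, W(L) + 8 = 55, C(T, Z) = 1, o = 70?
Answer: 88404/191 ≈ 462.85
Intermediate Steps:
W(L) = 47 (W(L) = -8 + 55 = 47)
I(O) = -6 + 70*O (I(O) = -6 + O*70 = -6 + 70*O)
p(d) = 47 - 18*d (p(d) = -18*d + 47 = 47 - 18*d)
I(1263)/p(J(-8, 43)) = (-6 + 70*1263)/(47 - 18*(-8)) = (-6 + 88410)/(47 + 144) = 88404/191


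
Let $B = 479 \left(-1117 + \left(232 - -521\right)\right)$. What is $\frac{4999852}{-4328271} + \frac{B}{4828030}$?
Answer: $- \frac{12447047735018}{10448511118065} \approx -1.1913$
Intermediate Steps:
$B = -174356$ ($B = 479 \left(-1117 + \left(232 + 521\right)\right) = 479 \left(-1117 + 753\right) = 479 \left(-364\right) = -174356$)
$\frac{4999852}{-4328271} + \frac{B}{4828030} = \frac{4999852}{-4328271} - \frac{174356}{4828030} = 4999852 \left(- \frac{1}{4328271}\right) - \frac{87178}{2414015} = - \frac{4999852}{4328271} - \frac{87178}{2414015} = - \frac{12447047735018}{10448511118065}$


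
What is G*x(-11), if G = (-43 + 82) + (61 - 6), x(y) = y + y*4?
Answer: -5170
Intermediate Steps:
x(y) = 5*y (x(y) = y + 4*y = 5*y)
G = 94 (G = 39 + 55 = 94)
G*x(-11) = 94*(5*(-11)) = 94*(-55) = -5170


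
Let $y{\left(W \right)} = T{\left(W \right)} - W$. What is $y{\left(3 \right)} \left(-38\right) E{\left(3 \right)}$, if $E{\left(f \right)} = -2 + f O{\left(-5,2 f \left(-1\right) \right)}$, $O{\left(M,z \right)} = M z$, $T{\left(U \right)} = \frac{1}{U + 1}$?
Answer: $9196$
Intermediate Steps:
$T{\left(U \right)} = \frac{1}{1 + U}$
$y{\left(W \right)} = \frac{1}{1 + W} - W$
$E{\left(f \right)} = -2 + 10 f^{2}$ ($E{\left(f \right)} = -2 + f \left(- 5 \cdot 2 f \left(-1\right)\right) = -2 + f \left(- 5 \left(- 2 f\right)\right) = -2 + f 10 f = -2 + 10 f^{2}$)
$y{\left(3 \right)} \left(-38\right) E{\left(3 \right)} = \frac{1 - 3 \left(1 + 3\right)}{1 + 3} \left(-38\right) \left(-2 + 10 \cdot 3^{2}\right) = \frac{1 - 3 \cdot 4}{4} \left(-38\right) \left(-2 + 10 \cdot 9\right) = \frac{1 - 12}{4} \left(-38\right) \left(-2 + 90\right) = \frac{1}{4} \left(-11\right) \left(-38\right) 88 = \left(- \frac{11}{4}\right) \left(-38\right) 88 = \frac{209}{2} \cdot 88 = 9196$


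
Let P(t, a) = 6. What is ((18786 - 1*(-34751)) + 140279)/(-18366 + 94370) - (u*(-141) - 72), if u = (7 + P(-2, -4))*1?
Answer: 36245359/19001 ≈ 1907.6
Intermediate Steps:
u = 13 (u = (7 + 6)*1 = 13*1 = 13)
((18786 - 1*(-34751)) + 140279)/(-18366 + 94370) - (u*(-141) - 72) = ((18786 - 1*(-34751)) + 140279)/(-18366 + 94370) - (13*(-141) - 72) = ((18786 + 34751) + 140279)/76004 - (-1833 - 72) = (53537 + 140279)*(1/76004) - 1*(-1905) = 193816*(1/76004) + 1905 = 48454/19001 + 1905 = 36245359/19001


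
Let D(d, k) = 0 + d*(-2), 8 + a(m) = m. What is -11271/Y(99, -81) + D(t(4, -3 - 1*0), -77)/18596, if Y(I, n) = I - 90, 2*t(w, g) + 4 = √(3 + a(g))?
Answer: -17466290/13947 - I*√2/9298 ≈ -1252.3 - 0.0001521*I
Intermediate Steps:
a(m) = -8 + m
t(w, g) = -2 + √(-5 + g)/2 (t(w, g) = -2 + √(3 + (-8 + g))/2 = -2 + √(-5 + g)/2)
D(d, k) = -2*d (D(d, k) = 0 - 2*d = -2*d)
Y(I, n) = -90 + I
-11271/Y(99, -81) + D(t(4, -3 - 1*0), -77)/18596 = -11271/(-90 + 99) - 2*(-2 + √(-5 + (-3 - 1*0))/2)/18596 = -11271/9 - 2*(-2 + √(-5 + (-3 + 0))/2)*(1/18596) = -11271*⅑ - 2*(-2 + √(-5 - 3)/2)*(1/18596) = -3757/3 - 2*(-2 + √(-8)/2)*(1/18596) = -3757/3 - 2*(-2 + (2*I*√2)/2)*(1/18596) = -3757/3 - 2*(-2 + I*√2)*(1/18596) = -3757/3 + (4 - 2*I*√2)*(1/18596) = -3757/3 + (1/4649 - I*√2/9298) = -17466290/13947 - I*√2/9298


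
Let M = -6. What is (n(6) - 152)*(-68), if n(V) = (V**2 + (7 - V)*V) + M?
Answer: 7888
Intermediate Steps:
n(V) = -6 + V**2 + V*(7 - V) (n(V) = (V**2 + (7 - V)*V) - 6 = (V**2 + V*(7 - V)) - 6 = -6 + V**2 + V*(7 - V))
(n(6) - 152)*(-68) = ((-6 + 7*6) - 152)*(-68) = ((-6 + 42) - 152)*(-68) = (36 - 152)*(-68) = -116*(-68) = 7888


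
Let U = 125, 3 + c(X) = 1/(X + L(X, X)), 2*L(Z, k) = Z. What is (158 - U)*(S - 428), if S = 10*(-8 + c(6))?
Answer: -53152/3 ≈ -17717.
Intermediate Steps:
L(Z, k) = Z/2
c(X) = -3 + 2/(3*X) (c(X) = -3 + 1/(X + X/2) = -3 + 1/(3*X/2) = -3 + 2/(3*X))
S = -980/9 (S = 10*(-8 + (-3 + (2/3)/6)) = 10*(-8 + (-3 + (2/3)*(1/6))) = 10*(-8 + (-3 + 1/9)) = 10*(-8 - 26/9) = 10*(-98/9) = -980/9 ≈ -108.89)
(158 - U)*(S - 428) = (158 - 1*125)*(-980/9 - 428) = (158 - 125)*(-4832/9) = 33*(-4832/9) = -53152/3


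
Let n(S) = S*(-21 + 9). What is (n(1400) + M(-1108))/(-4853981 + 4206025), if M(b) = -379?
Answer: 17179/647956 ≈ 0.026513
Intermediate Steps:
n(S) = -12*S (n(S) = S*(-12) = -12*S)
(n(1400) + M(-1108))/(-4853981 + 4206025) = (-12*1400 - 379)/(-4853981 + 4206025) = (-16800 - 379)/(-647956) = -17179*(-1/647956) = 17179/647956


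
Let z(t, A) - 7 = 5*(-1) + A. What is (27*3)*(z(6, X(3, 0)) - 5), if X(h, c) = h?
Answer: 0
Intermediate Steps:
z(t, A) = 2 + A (z(t, A) = 7 + (5*(-1) + A) = 7 + (-5 + A) = 2 + A)
(27*3)*(z(6, X(3, 0)) - 5) = (27*3)*((2 + 3) - 5) = 81*(5 - 5) = 81*0 = 0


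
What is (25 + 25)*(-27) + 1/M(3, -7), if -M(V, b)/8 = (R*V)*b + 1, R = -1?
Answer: -237601/176 ≈ -1350.0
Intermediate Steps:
M(V, b) = -8 + 8*V*b (M(V, b) = -8*((-V)*b + 1) = -8*(-V*b + 1) = -8*(1 - V*b) = -8 + 8*V*b)
(25 + 25)*(-27) + 1/M(3, -7) = (25 + 25)*(-27) + 1/(-8 + 8*3*(-7)) = 50*(-27) + 1/(-8 - 168) = -1350 + 1/(-176) = -1350 - 1/176 = -237601/176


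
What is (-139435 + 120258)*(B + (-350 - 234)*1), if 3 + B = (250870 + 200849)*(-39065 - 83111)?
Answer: 1058363693629187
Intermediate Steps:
B = -55189220547 (B = -3 + (250870 + 200849)*(-39065 - 83111) = -3 + 451719*(-122176) = -3 - 55189220544 = -55189220547)
(-139435 + 120258)*(B + (-350 - 234)*1) = (-139435 + 120258)*(-55189220547 + (-350 - 234)*1) = -19177*(-55189220547 - 584*1) = -19177*(-55189220547 - 584) = -19177*(-55189221131) = 1058363693629187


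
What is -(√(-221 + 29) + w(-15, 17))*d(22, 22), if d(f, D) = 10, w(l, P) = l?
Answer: 150 - 80*I*√3 ≈ 150.0 - 138.56*I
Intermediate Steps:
-(√(-221 + 29) + w(-15, 17))*d(22, 22) = -(√(-221 + 29) - 15)*10 = -(√(-192) - 15)*10 = -(8*I*√3 - 15)*10 = -(-15 + 8*I*√3)*10 = -(-150 + 80*I*√3) = 150 - 80*I*√3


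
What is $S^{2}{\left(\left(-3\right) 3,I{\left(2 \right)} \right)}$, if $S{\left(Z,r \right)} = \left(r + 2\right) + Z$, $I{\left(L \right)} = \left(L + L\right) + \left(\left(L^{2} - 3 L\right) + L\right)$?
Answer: $9$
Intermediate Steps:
$I{\left(L \right)} = L^{2}$ ($I{\left(L \right)} = 2 L + \left(L^{2} - 2 L\right) = L^{2}$)
$S{\left(Z,r \right)} = 2 + Z + r$ ($S{\left(Z,r \right)} = \left(2 + r\right) + Z = 2 + Z + r$)
$S^{2}{\left(\left(-3\right) 3,I{\left(2 \right)} \right)} = \left(2 - 9 + 2^{2}\right)^{2} = \left(2 - 9 + 4\right)^{2} = \left(-3\right)^{2} = 9$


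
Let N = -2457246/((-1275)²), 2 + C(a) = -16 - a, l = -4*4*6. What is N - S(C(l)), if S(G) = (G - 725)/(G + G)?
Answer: 74272111/28177500 ≈ 2.6359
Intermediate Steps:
l = -96 (l = -16*6 = -96)
C(a) = -18 - a (C(a) = -2 + (-16 - a) = -18 - a)
S(G) = (-725 + G)/(2*G) (S(G) = (-725 + G)/((2*G)) = (-725 + G)*(1/(2*G)) = (-725 + G)/(2*G))
N = -819082/541875 (N = -2457246/1625625 = -2457246*1/1625625 = -819082/541875 ≈ -1.5116)
N - S(C(l)) = -819082/541875 - (-725 + (-18 - 1*(-96)))/(2*(-18 - 1*(-96))) = -819082/541875 - (-725 + (-18 + 96))/(2*(-18 + 96)) = -819082/541875 - (-725 + 78)/(2*78) = -819082/541875 - (-647)/(2*78) = -819082/541875 - 1*(-647/156) = -819082/541875 + 647/156 = 74272111/28177500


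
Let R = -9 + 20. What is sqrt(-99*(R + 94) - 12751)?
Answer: I*sqrt(23146) ≈ 152.14*I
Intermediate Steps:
R = 11
sqrt(-99*(R + 94) - 12751) = sqrt(-99*(11 + 94) - 12751) = sqrt(-99*105 - 12751) = sqrt(-10395 - 12751) = sqrt(-23146) = I*sqrt(23146)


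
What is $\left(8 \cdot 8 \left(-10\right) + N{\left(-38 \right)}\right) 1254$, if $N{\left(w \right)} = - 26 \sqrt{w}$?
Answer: $-802560 - 32604 i \sqrt{38} \approx -8.0256 \cdot 10^{5} - 2.0098 \cdot 10^{5} i$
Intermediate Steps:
$\left(8 \cdot 8 \left(-10\right) + N{\left(-38 \right)}\right) 1254 = \left(8 \cdot 8 \left(-10\right) - 26 \sqrt{-38}\right) 1254 = \left(64 \left(-10\right) - 26 i \sqrt{38}\right) 1254 = \left(-640 - 26 i \sqrt{38}\right) 1254 = -802560 - 32604 i \sqrt{38}$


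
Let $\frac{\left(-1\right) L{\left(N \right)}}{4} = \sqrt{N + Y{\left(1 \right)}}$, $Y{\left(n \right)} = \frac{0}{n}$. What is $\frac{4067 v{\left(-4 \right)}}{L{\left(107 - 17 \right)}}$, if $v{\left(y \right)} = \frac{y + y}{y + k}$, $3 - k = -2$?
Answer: $\frac{4067 \sqrt{10}}{15} \approx 857.4$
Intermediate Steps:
$k = 5$ ($k = 3 - -2 = 3 + 2 = 5$)
$v{\left(y \right)} = \frac{2 y}{5 + y}$ ($v{\left(y \right)} = \frac{y + y}{y + 5} = \frac{2 y}{5 + y}$)
$Y{\left(n \right)} = 0$
$L{\left(N \right)} = - 4 \sqrt{N}$ ($L{\left(N \right)} = - 4 \sqrt{N + 0} = - 4 \sqrt{N}$)
$\frac{4067 v{\left(-4 \right)}}{L{\left(107 - 17 \right)}} = \frac{4067 \cdot 2 \left(-4\right) \frac{1}{5 - 4}}{\left(-4\right) \sqrt{107 - 17}} = \frac{4067 \cdot 2 \left(-4\right) 1^{-1}}{\left(-4\right) \sqrt{90}} = \frac{4067 \cdot 2 \left(-4\right) 1}{\left(-4\right) 3 \sqrt{10}} = \frac{4067 \left(-8\right)}{\left(-12\right) \sqrt{10}} = - 32536 \left(- \frac{\sqrt{10}}{120}\right) = \frac{4067 \sqrt{10}}{15}$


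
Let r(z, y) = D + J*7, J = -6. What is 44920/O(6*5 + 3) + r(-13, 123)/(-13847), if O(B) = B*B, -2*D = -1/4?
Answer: 4976422735/120635064 ≈ 41.252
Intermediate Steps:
D = ⅛ (D = -(-1)/(2*4) = -½*(-¼) = ⅛ ≈ 0.12500)
r(z, y) = -335/8 (r(z, y) = ⅛ - 6*7 = ⅛ - 42 = -335/8)
O(B) = B²
44920/O(6*5 + 3) + r(-13, 123)/(-13847) = 44920/((6*5 + 3)²) - 335/8/(-13847) = 44920/((30 + 3)²) - 335/8*(-1/13847) = 44920/(33²) + 335/110776 = 44920/1089 + 335/110776 = 4976422735/120635064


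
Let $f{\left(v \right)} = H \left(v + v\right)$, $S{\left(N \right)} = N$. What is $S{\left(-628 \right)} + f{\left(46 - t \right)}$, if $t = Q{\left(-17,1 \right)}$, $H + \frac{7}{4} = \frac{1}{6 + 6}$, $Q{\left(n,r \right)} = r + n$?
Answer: $- \frac{2504}{3} \approx -834.67$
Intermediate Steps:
$Q{\left(n,r \right)} = n + r$
$H = - \frac{5}{3}$ ($H = - \frac{7}{4} + \frac{1}{6 + 6} = - \frac{7}{4} + \frac{1}{12} = - \frac{5}{3} \approx -1.6667$)
$t = -16$ ($t = -17 + 1 = -16$)
$f{\left(v \right)} = - \frac{10 v}{3}$ ($f{\left(v \right)} = - \frac{5 \left(v + v\right)}{3} = - \frac{5 \cdot 2 v}{3} = - \frac{10 v}{3}$)
$S{\left(-628 \right)} + f{\left(46 - t \right)} = -628 - \frac{10 \left(46 - -16\right)}{3} = -628 - \frac{10 \left(46 + 16\right)}{3} = -628 - \frac{620}{3} = - \frac{2504}{3}$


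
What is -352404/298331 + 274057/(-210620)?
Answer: -155983029347/62834475220 ≈ -2.4824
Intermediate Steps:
-352404/298331 + 274057/(-210620) = -352404*1/298331 + 274057*(-1/210620) = -352404/298331 - 274057/210620 = -155983029347/62834475220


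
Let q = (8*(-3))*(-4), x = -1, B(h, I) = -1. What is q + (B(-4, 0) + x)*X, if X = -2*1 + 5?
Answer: 90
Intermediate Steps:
X = 3 (X = -2 + 5 = 3)
q = 96 (q = -24*(-4) = 96)
q + (B(-4, 0) + x)*X = 96 + (-1 - 1)*3 = 96 - 2*3 = 96 - 6 = 90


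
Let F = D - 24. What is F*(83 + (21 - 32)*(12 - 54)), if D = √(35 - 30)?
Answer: -13080 + 545*√5 ≈ -11861.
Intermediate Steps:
D = √5 ≈ 2.2361
F = -24 + √5 (F = √5 - 24 = -24 + √5 ≈ -21.764)
F*(83 + (21 - 32)*(12 - 54)) = (-24 + √5)*(83 + (21 - 32)*(12 - 54)) = (-24 + √5)*(83 - 11*(-42)) = (-24 + √5)*(83 + 462) = (-24 + √5)*545 = -13080 + 545*√5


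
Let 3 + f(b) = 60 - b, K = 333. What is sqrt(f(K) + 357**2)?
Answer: sqrt(127173) ≈ 356.61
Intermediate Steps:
f(b) = 57 - b (f(b) = -3 + (60 - b) = 57 - b)
sqrt(f(K) + 357**2) = sqrt((57 - 1*333) + 357**2) = sqrt((57 - 333) + 127449) = sqrt(-276 + 127449) = sqrt(127173)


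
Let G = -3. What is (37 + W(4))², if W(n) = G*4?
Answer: 625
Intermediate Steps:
W(n) = -12 (W(n) = -3*4 = -12)
(37 + W(4))² = (37 - 12)² = 25² = 625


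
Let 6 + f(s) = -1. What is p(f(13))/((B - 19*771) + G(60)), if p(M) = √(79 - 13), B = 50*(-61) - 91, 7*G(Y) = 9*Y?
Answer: -7*√66/123990 ≈ -0.00045865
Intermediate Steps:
G(Y) = 9*Y/7 (G(Y) = (9*Y)/7 = 9*Y/7)
f(s) = -7 (f(s) = -6 - 1 = -7)
B = -3141 (B = -3050 - 91 = -3141)
p(M) = √66
p(f(13))/((B - 19*771) + G(60)) = √66/((-3141 - 19*771) + (9/7)*60) = √66/((-3141 - 14649) + 540/7) = √66/(-17790 + 540/7) = √66/(-123990/7) = √66*(-7/123990) = -7*√66/123990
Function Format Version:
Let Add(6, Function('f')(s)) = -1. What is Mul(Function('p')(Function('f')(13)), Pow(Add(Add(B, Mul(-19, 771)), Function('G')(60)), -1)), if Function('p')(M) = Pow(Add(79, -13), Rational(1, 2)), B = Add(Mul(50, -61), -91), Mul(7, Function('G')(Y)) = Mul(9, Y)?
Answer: Mul(Rational(-7, 123990), Pow(66, Rational(1, 2))) ≈ -0.00045865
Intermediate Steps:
Function('G')(Y) = Mul(Rational(9, 7), Y) (Function('G')(Y) = Mul(Rational(1, 7), Mul(9, Y)) = Mul(Rational(9, 7), Y))
Function('f')(s) = -7 (Function('f')(s) = Add(-6, -1) = -7)
B = -3141 (B = Add(-3050, -91) = -3141)
Function('p')(M) = Pow(66, Rational(1, 2))
Mul(Function('p')(Function('f')(13)), Pow(Add(Add(B, Mul(-19, 771)), Function('G')(60)), -1)) = Mul(Pow(66, Rational(1, 2)), Pow(Add(Add(-3141, Mul(-19, 771)), Mul(Rational(9, 7), 60)), -1)) = Mul(Pow(66, Rational(1, 2)), Pow(Add(Add(-3141, -14649), Rational(540, 7)), -1)) = Mul(Pow(66, Rational(1, 2)), Pow(Add(-17790, Rational(540, 7)), -1)) = Mul(Pow(66, Rational(1, 2)), Pow(Rational(-123990, 7), -1)) = Mul(Pow(66, Rational(1, 2)), Rational(-7, 123990)) = Mul(Rational(-7, 123990), Pow(66, Rational(1, 2)))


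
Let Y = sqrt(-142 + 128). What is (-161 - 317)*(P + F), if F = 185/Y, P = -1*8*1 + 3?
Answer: 2390 + 44215*I*sqrt(14)/7 ≈ 2390.0 + 23634.0*I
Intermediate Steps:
Y = I*sqrt(14) (Y = sqrt(-14) = I*sqrt(14) ≈ 3.7417*I)
P = -5 (P = -8*1 + 3 = -8 + 3 = -5)
F = -185*I*sqrt(14)/14 (F = 185/((I*sqrt(14))) = 185*(-I*sqrt(14)/14) = -185*I*sqrt(14)/14 ≈ -49.443*I)
(-161 - 317)*(P + F) = (-161 - 317)*(-5 - 185*I*sqrt(14)/14) = -478*(-5 - 185*I*sqrt(14)/14) = 2390 + 44215*I*sqrt(14)/7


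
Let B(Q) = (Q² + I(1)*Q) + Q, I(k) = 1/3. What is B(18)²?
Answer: 121104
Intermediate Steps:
I(k) = ⅓
B(Q) = Q² + 4*Q/3 (B(Q) = (Q² + Q/3) + Q = Q² + 4*Q/3)
B(18)² = ((⅓)*18*(4 + 3*18))² = ((⅓)*18*(4 + 54))² = ((⅓)*18*58)² = 348² = 121104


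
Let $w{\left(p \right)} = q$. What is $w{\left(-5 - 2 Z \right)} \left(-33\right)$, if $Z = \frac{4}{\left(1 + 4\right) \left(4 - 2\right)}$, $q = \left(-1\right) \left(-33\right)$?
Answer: $-1089$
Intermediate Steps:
$q = 33$
$Z = \frac{2}{5}$ ($Z = \frac{4}{5 \cdot 2} = \frac{4}{10} = 4 \cdot \frac{1}{10} = \frac{2}{5} \approx 0.4$)
$w{\left(p \right)} = 33$
$w{\left(-5 - 2 Z \right)} \left(-33\right) = 33 \left(-33\right) = -1089$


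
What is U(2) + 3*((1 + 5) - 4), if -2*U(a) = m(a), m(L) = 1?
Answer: 11/2 ≈ 5.5000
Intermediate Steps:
U(a) = -½ (U(a) = -½*1 = -½)
U(2) + 3*((1 + 5) - 4) = -½ + 3*((1 + 5) - 4) = -½ + 3*(6 - 4) = -½ + 3*2 = -½ + 6 = 11/2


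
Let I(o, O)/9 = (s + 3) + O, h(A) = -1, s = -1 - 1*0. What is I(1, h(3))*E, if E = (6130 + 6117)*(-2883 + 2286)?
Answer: -65803131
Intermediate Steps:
s = -1 (s = -1 + 0 = -1)
I(o, O) = 18 + 9*O (I(o, O) = 9*((-1 + 3) + O) = 9*(2 + O) = 18 + 9*O)
E = -7311459 (E = 12247*(-597) = -7311459)
I(1, h(3))*E = (18 + 9*(-1))*(-7311459) = (18 - 9)*(-7311459) = 9*(-7311459) = -65803131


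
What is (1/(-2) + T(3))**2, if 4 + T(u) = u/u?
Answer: 49/4 ≈ 12.250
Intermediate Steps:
T(u) = -3 (T(u) = -4 + u/u = -4 + 1 = -3)
(1/(-2) + T(3))**2 = (1/(-2) - 3)**2 = (-1/2 - 3)**2 = (-7/2)**2 = 49/4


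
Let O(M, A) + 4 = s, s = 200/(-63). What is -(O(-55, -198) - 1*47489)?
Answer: 2992259/63 ≈ 47496.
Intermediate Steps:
s = -200/63 (s = 200*(-1/63) = -200/63 ≈ -3.1746)
O(M, A) = -452/63 (O(M, A) = -4 - 200/63 = -452/63)
-(O(-55, -198) - 1*47489) = -(-452/63 - 1*47489) = -(-452/63 - 47489) = -1*(-2992259/63) = 2992259/63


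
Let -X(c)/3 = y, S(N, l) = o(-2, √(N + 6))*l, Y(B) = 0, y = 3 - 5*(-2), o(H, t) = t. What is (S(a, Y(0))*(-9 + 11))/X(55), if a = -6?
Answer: 0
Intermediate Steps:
y = 13 (y = 3 + 10 = 13)
S(N, l) = l*√(6 + N) (S(N, l) = √(N + 6)*l = √(6 + N)*l = l*√(6 + N))
X(c) = -39 (X(c) = -3*13 = -39)
(S(a, Y(0))*(-9 + 11))/X(55) = ((0*√(6 - 6))*(-9 + 11))/(-39) = ((0*√0)*2)*(-1/39) = ((0*0)*2)*(-1/39) = (0*2)*(-1/39) = 0*(-1/39) = 0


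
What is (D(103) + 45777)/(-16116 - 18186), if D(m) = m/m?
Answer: -22889/17151 ≈ -1.3346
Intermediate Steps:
D(m) = 1
(D(103) + 45777)/(-16116 - 18186) = (1 + 45777)/(-16116 - 18186) = 45778/(-34302) = 45778*(-1/34302) = -22889/17151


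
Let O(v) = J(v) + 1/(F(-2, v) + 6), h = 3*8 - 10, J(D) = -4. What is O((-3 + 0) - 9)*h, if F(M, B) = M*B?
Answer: -833/15 ≈ -55.533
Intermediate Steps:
F(M, B) = B*M
h = 14 (h = 24 - 10 = 14)
O(v) = -4 + 1/(6 - 2*v) (O(v) = -4 + 1/(v*(-2) + 6) = -4 + 1/(-2*v + 6) = -4 + 1/(6 - 2*v))
O((-3 + 0) - 9)*h = ((-23 + 8*((-3 + 0) - 9))/(2*(3 - ((-3 + 0) - 9))))*14 = ((-23 + 8*(-3 - 9))/(2*(3 - (-3 - 9))))*14 = ((-23 + 8*(-12))/(2*(3 - 1*(-12))))*14 = ((-23 - 96)/(2*(3 + 12)))*14 = ((½)*(-119)/15)*14 = ((½)*(1/15)*(-119))*14 = -119/30*14 = -833/15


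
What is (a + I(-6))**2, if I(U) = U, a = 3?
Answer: 9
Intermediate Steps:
(a + I(-6))**2 = (3 - 6)**2 = (-3)**2 = 9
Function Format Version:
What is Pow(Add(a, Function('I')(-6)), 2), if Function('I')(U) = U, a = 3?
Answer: 9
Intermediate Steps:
Pow(Add(a, Function('I')(-6)), 2) = Pow(Add(3, -6), 2) = Pow(-3, 2) = 9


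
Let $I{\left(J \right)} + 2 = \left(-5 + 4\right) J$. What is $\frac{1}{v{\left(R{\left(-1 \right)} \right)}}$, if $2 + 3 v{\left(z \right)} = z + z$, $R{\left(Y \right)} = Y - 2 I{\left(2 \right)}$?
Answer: $\frac{1}{4} \approx 0.25$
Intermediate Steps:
$I{\left(J \right)} = -2 - J$ ($I{\left(J \right)} = -2 + \left(-5 + 4\right) J = -2 - J$)
$R{\left(Y \right)} = 8 + Y$ ($R{\left(Y \right)} = Y - 2 \left(-2 - 2\right) = Y - -8 = Y + 8 = 8 + Y$)
$v{\left(z \right)} = - \frac{2}{3} + \frac{2 z}{3}$ ($v{\left(z \right)} = - \frac{2}{3} + \frac{z + z}{3} = - \frac{2}{3} + \frac{2 z}{3}$)
$\frac{1}{v{\left(R{\left(-1 \right)} \right)}} = \frac{1}{- \frac{2}{3} + \frac{2 \left(8 - 1\right)}{3}} = \frac{1}{- \frac{2}{3} + \frac{2}{3} \cdot 7} = \frac{1}{- \frac{2}{3} + \frac{14}{3}} = \frac{1}{4}$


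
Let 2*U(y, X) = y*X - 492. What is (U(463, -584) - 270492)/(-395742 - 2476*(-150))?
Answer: 202967/12171 ≈ 16.676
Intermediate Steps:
U(y, X) = -246 + X*y/2 (U(y, X) = (y*X - 492)/2 = (X*y - 492)/2 = (-492 + X*y)/2 = -246 + X*y/2)
(U(463, -584) - 270492)/(-395742 - 2476*(-150)) = ((-246 + (1/2)*(-584)*463) - 270492)/(-395742 - 2476*(-150)) = ((-246 - 135196) - 270492)/(-395742 + 371400) = (-135442 - 270492)/(-24342) = -405934*(-1/24342) = 202967/12171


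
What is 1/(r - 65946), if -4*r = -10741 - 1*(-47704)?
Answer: -4/300747 ≈ -1.3300e-5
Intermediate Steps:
r = -36963/4 (r = -(-10741 - 1*(-47704))/4 = -(-10741 + 47704)/4 = -1/4*36963 = -36963/4 ≈ -9240.8)
1/(r - 65946) = 1/(-36963/4 - 65946) = 1/(-300747/4) = -4/300747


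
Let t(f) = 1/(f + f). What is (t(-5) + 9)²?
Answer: 7921/100 ≈ 79.210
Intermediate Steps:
t(f) = 1/(2*f)
(t(-5) + 9)² = ((½)/(-5) + 9)² = ((½)*(-⅕) + 9)² = (-⅒ + 9)² = (89/10)² = 7921/100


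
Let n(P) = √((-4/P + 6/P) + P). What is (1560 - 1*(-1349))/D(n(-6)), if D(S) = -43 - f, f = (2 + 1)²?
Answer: -2909/52 ≈ -55.942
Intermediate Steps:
n(P) = √(P + 2/P) (n(P) = √(2/P + P) = √(P + 2/P))
f = 9 (f = 3² = 9)
D(S) = -52 (D(S) = -43 - 1*9 = -43 - 9 = -52)
(1560 - 1*(-1349))/D(n(-6)) = (1560 - 1*(-1349))/(-52) = (1560 + 1349)*(-1/52) = 2909*(-1/52) = -2909/52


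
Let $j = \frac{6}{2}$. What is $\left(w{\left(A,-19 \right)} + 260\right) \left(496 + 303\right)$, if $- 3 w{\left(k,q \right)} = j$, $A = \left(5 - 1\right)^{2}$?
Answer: $206941$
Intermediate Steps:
$j = 3$ ($j = 6 \cdot \frac{1}{2} = 3$)
$A = 16$ ($A = 4^{2} = 16$)
$w{\left(k,q \right)} = -1$ ($w{\left(k,q \right)} = \left(- \frac{1}{3}\right) 3 = -1$)
$\left(w{\left(A,-19 \right)} + 260\right) \left(496 + 303\right) = \left(-1 + 260\right) \left(496 + 303\right) = 259 \cdot 799 = 206941$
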